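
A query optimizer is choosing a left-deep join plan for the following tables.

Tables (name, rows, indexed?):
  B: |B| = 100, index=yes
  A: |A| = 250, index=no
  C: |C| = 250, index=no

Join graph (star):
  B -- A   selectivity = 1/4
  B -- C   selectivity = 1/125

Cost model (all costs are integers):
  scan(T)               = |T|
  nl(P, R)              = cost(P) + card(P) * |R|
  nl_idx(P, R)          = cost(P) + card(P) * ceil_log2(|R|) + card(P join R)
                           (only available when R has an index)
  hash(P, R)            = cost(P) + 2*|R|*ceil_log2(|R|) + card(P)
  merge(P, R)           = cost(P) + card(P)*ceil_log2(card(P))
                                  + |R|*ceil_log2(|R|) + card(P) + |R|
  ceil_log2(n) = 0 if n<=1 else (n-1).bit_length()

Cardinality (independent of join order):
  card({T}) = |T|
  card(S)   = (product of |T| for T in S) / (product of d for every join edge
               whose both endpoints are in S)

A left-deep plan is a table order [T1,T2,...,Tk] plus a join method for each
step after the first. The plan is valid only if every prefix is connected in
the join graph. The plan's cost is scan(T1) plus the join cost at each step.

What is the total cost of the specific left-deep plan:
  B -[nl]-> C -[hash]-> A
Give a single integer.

step 1: scan B: cost=100, card=100
step 2: join C via nl
    card(P join C) = 100*250/(125) = 200
    cost = 100 + 100*250 = 25100
step 3: join A via hash
    card(P join A) = 200*250/(4) = 12500
    cost = 25100 + 2*250*8 + 200 = 29300

29300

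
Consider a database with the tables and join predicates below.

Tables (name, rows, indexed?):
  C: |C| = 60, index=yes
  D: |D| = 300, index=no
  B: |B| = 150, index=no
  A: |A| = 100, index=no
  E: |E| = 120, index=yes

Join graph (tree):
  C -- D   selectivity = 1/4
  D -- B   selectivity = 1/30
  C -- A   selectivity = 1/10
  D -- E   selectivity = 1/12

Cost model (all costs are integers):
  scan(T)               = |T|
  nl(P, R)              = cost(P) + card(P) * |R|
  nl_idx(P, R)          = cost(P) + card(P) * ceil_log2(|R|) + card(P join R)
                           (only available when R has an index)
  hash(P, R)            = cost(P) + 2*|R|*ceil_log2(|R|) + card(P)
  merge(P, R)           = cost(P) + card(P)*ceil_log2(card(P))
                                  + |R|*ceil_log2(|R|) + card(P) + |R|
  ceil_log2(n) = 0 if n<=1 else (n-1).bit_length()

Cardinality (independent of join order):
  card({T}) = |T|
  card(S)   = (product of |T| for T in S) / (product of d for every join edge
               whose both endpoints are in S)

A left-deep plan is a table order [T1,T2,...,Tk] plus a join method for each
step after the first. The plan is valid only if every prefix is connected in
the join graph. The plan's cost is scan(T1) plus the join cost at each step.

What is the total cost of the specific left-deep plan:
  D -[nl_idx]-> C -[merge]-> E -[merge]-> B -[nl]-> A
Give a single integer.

step 1: scan D: cost=300, card=300
step 2: join C via nl_idx
    card(P join C) = 300*60/(4) = 4500
    cost = 300 + 300*6 + 4500 = 6600
step 3: join E via merge
    card(P join E) = 4500*120/(12) = 45000
    cost = 6600 + 4500*13 + 120*7 + 4500 + 120 = 70560
step 4: join B via merge
    card(P join B) = 45000*150/(30) = 225000
    cost = 70560 + 45000*16 + 150*8 + 45000 + 150 = 836910
step 5: join A via nl
    card(P join A) = 225000*100/(10) = 2250000
    cost = 836910 + 225000*100 = 23336910

23336910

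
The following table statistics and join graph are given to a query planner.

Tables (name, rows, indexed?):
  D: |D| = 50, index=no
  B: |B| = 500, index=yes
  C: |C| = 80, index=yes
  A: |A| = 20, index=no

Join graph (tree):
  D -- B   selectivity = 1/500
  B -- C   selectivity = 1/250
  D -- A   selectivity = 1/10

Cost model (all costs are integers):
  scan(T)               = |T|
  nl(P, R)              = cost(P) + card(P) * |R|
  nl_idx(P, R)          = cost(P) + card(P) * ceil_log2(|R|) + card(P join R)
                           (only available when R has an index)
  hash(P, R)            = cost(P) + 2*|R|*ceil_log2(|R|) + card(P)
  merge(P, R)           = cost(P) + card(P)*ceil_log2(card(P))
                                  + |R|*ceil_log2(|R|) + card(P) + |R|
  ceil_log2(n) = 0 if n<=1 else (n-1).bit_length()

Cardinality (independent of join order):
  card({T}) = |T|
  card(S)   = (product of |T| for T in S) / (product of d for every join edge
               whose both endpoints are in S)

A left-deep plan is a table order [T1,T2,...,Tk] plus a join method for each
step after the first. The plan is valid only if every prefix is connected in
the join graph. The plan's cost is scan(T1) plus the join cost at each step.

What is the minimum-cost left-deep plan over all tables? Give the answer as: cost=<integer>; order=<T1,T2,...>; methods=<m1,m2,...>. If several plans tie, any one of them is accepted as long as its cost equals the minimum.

cost=1116; order=D,B,C,A; methods=nl_idx,nl_idx,merge

Selinger DP (subsets sized 1..n):
  {D}: scan cost=50, card=50
  {B}: scan cost=500, card=500
  {C}: scan cost=80, card=80
  {A}: scan cost=20, card=20
  {BD}: card=50; try (B,nl_idx)→550, (D,hash)→1600, (B,merge)→5400, (D,merge)→5850, (B,hash)→9100, (B,nl)→25050 …(+1); best=550 via (B,nl_idx)
  {AD}: card=100; try (A,hash)→300, (D,merge)→490, (A,merge)→520, (D,hash)→640, (D,nl)→1020, (A,nl)→1050; best=300 via (A,hash)
  {BC}: card=160; try (B,nl_idx)→960, (C,hash)→2120, (C,nl_idx)→4160, (B,merge)→5720, (C,merge)→6140, (B,hash)→9160 …(+2); best=960 via (B,nl_idx)
  {BCD}: card=16; try (C,nl_idx)→916, (C,merge)→1540, (D,hash)→1720, (C,hash)→1720, (D,merge)→2750, (C,nl)→4550 …(+1); best=916 via (C,nl_idx)
  {ABD}: card=100; try (A,hash)→800, (A,merge)→1020, (B,nl_idx)→1300, (A,nl)→1550, (B,merge)→6100, (B,hash)→9400 …(+1); best=800 via (A,hash)
  {ABCD}: card=32; try (A,merge)→1116, (A,hash)→1132, (A,nl)→1236, (C,nl_idx)→1532, (C,hash)→2020, (C,merge)→2240 …(+1); best=1116 via (A,merge)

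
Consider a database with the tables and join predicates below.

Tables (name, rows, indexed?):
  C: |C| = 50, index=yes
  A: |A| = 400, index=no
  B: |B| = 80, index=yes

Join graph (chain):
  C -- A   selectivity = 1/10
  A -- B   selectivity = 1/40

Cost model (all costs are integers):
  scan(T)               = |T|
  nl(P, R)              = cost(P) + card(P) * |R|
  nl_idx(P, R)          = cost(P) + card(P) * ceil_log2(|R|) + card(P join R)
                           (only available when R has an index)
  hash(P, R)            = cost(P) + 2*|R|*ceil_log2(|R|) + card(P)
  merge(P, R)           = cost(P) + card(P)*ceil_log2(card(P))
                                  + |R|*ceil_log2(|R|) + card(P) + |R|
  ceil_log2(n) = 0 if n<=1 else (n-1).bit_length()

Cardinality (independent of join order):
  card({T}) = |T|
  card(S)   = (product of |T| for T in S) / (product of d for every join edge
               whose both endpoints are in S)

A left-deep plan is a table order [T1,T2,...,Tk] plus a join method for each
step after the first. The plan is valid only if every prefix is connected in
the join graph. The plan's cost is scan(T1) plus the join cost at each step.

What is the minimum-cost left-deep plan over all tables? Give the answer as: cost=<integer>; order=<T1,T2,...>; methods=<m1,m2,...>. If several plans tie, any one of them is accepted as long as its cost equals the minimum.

cost=3320; order=A,B,C; methods=hash,hash

Selinger DP (subsets sized 1..n):
  {C}: scan cost=50, card=50
  {A}: scan cost=400, card=400
  {B}: scan cost=80, card=80
  {AC}: card=2000; try (C,hash)→1400, (A,merge)→4400, (C,merge)→4750, (C,nl_idx)→4800, (A,hash)→7300, (A,nl)→20050 …(+1); best=1400 via (C,hash)
  {AB}: card=800; try (B,hash)→1920, (B,nl_idx)→4000, (A,merge)→4720, (B,merge)→5040, (A,hash)→7360, (A,nl)→32080 …(+1); best=1920 via (B,hash)
  {ABC}: card=4000; try (C,hash)→3320, (B,hash)→4520, (C,nl_idx)→10720, (C,merge)→11070, (B,nl_idx)→19400, (B,merge)→26040 …(+2); best=3320 via (C,hash)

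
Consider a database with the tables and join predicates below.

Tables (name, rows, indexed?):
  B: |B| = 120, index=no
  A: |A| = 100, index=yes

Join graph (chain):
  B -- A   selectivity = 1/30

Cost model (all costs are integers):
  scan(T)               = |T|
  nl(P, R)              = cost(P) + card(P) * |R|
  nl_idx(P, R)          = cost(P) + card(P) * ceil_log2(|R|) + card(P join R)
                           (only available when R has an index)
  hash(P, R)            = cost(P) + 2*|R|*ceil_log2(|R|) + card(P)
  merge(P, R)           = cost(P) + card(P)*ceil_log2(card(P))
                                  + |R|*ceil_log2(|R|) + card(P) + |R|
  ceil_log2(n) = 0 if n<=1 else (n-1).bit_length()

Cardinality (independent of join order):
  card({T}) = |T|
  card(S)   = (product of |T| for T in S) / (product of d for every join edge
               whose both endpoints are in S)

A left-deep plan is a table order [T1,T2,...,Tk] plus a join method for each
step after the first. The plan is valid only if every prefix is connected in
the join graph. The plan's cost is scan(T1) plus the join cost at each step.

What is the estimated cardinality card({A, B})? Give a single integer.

Tables in S: A(100), B(120)
Edges inside S: B-A(d=30)
numerator = 100 * 120 = 12000
denominator = 30 = 30
card(S) = 12000 / 30 = 400

400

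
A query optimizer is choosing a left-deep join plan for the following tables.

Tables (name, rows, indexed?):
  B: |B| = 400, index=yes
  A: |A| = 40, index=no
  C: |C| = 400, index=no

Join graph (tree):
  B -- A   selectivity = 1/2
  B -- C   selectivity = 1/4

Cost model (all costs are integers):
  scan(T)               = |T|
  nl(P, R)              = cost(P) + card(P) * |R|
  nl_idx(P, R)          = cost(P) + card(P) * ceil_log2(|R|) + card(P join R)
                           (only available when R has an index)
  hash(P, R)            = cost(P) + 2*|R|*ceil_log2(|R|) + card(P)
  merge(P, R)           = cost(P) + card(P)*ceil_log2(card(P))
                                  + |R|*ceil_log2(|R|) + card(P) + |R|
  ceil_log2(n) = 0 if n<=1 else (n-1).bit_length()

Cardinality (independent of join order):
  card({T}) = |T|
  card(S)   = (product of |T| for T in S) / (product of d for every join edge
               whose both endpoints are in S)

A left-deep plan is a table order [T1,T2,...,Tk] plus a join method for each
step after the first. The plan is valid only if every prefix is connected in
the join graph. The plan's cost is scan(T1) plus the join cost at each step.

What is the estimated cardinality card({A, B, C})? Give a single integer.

Tables in S: A(40), B(400), C(400)
Edges inside S: B-A(d=2), B-C(d=4)
numerator = 40 * 400 * 400 = 6400000
denominator = 2 * 4 = 8
card(S) = 6400000 / 8 = 800000

800000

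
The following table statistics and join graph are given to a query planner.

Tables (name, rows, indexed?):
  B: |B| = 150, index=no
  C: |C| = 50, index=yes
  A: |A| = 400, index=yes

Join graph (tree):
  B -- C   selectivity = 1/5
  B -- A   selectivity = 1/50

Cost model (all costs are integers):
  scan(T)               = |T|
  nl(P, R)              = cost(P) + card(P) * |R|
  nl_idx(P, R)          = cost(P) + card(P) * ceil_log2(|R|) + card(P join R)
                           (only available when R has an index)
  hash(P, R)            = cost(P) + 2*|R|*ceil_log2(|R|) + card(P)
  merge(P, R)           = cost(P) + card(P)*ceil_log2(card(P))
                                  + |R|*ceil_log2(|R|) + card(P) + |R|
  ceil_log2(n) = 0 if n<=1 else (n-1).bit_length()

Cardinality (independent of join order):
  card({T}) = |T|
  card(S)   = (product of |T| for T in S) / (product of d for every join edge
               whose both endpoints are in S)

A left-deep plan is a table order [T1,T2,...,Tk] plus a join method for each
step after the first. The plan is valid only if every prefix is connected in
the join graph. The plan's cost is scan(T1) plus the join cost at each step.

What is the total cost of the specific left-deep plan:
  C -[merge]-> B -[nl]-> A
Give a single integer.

601750

step 1: scan C: cost=50, card=50
step 2: join B via merge
    card(P join B) = 50*150/(5) = 1500
    cost = 50 + 50*6 + 150*8 + 50 + 150 = 1750
step 3: join A via nl
    card(P join A) = 1500*400/(50) = 12000
    cost = 1750 + 1500*400 = 601750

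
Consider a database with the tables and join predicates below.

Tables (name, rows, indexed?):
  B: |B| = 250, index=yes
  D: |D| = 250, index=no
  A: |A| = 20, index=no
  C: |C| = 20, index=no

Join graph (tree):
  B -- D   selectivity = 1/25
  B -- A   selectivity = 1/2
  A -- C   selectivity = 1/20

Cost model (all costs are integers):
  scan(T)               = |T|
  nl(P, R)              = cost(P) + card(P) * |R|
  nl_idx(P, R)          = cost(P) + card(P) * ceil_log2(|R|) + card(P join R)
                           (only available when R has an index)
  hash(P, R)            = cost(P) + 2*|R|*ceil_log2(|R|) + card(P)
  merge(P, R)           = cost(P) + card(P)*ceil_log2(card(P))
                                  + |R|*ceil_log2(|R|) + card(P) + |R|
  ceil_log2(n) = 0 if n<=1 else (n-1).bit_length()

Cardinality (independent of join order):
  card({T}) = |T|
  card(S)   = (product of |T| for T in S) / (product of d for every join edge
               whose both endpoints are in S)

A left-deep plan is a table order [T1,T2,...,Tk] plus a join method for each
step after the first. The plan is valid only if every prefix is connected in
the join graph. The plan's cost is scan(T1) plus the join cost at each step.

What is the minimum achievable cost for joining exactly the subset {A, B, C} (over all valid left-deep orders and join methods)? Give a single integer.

Selinger DP over subsets of {A,B,C}:
  {B}: scan cost=250, card=250
  {A}: scan cost=20, card=20
  {C}: scan cost=20, card=20
  {AB}: card=2500; try (A,hash)→700, (B,merge)→2390, (A,merge)→2620, (B,nl_idx)→2680, (B,hash)→4040, (B,nl)→5020 …(+1); best=700 via (A,hash)
  {AC}: card=20; try (C,hash)→240, (A,hash)→240, (C,merge)→260, (A,merge)→260, (C,nl)→420, (A,nl)→420; best=240 via (C,hash)
  {ABC}: card=2500; try (B,merge)→2610, (B,nl_idx)→2900, (C,hash)→3400, (B,hash)→4260, (B,nl)→5240, (C,merge)→33320 …(+1); best=2610 via (B,merge)

2610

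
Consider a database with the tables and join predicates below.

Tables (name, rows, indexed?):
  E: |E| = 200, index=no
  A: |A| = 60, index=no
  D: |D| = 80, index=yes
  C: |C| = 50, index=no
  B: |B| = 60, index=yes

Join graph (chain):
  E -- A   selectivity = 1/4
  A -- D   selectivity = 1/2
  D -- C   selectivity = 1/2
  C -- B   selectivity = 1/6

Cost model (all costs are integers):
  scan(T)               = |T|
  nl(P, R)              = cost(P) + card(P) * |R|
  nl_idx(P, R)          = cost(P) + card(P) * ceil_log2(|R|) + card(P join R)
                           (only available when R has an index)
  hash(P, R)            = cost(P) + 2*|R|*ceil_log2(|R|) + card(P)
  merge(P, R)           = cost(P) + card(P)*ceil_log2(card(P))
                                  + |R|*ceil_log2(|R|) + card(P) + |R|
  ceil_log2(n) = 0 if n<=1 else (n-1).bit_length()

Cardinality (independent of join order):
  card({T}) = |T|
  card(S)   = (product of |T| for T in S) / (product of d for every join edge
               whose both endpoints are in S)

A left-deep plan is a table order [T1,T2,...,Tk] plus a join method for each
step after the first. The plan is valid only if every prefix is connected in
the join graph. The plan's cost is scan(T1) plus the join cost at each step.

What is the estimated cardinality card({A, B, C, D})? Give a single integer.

600000

Tables in S: A(60), B(60), C(50), D(80)
Edges inside S: A-D(d=2), D-C(d=2), C-B(d=6)
numerator = 60 * 60 * 50 * 80 = 14400000
denominator = 2 * 2 * 6 = 24
card(S) = 14400000 / 24 = 600000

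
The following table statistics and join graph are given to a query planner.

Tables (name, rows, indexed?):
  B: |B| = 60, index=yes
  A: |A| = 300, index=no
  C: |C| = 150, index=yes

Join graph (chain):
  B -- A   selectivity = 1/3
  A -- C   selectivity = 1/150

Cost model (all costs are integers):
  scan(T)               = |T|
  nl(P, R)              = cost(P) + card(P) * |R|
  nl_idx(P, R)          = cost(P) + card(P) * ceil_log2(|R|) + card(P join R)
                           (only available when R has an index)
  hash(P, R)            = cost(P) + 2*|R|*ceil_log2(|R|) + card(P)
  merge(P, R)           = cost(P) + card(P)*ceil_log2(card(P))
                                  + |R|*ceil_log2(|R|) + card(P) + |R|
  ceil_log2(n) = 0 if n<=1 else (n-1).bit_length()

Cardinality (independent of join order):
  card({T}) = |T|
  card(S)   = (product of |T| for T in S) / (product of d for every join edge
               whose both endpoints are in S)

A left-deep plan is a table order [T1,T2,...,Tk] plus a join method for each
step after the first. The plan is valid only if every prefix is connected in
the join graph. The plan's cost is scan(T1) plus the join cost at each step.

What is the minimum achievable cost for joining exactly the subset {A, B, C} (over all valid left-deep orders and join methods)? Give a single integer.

4020

Selinger DP over subsets of {A,B,C}:
  {B}: scan cost=60, card=60
  {A}: scan cost=300, card=300
  {C}: scan cost=150, card=150
  {AB}: card=6000; try (B,hash)→1320, (A,merge)→3480, (B,merge)→3720, (A,hash)→5520, (B,nl_idx)→8100, (A,nl)→18060 …(+1); best=1320 via (B,hash)
  {AC}: card=300; try (C,hash)→3000, (C,nl_idx)→3000, (A,merge)→4500, (C,merge)→4650, (A,hash)→5700, (A,nl)→45150 …(+1); best=3000 via (C,hash)
  {ABC}: card=6000; try (B,hash)→4020, (B,merge)→6420, (C,hash)→9720, (B,nl_idx)→10800, (B,nl)→21000, (C,nl_idx)→55320 …(+2); best=4020 via (B,hash)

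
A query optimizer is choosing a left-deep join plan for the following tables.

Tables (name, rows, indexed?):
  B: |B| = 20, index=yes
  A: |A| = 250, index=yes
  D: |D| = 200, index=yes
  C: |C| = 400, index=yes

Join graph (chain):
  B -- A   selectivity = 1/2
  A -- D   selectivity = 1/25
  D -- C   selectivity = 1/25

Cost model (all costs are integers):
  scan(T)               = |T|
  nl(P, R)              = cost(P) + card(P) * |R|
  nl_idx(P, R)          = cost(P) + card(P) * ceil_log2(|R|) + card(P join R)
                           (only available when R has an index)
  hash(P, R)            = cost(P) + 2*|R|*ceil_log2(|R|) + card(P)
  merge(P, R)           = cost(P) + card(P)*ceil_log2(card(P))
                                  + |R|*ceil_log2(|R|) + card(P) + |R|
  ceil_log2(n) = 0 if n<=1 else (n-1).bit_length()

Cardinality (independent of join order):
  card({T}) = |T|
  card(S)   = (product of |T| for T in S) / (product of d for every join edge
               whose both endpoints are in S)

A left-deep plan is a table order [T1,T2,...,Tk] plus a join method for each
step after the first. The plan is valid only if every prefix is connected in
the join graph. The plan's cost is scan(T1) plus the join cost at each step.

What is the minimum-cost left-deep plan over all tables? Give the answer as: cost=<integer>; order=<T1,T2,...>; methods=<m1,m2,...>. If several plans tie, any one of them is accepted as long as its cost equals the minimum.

cost=33100; order=A,D,B,C; methods=hash,hash,hash

Selinger DP (subsets sized 1..n):
  {B}: scan cost=20, card=20
  {A}: scan cost=250, card=250
  {D}: scan cost=200, card=200
  {C}: scan cost=400, card=400
  {AB}: card=2500; try (B,hash)→700, (A,merge)→2390, (B,merge)→2620, (A,nl_idx)→2680, (B,nl_idx)→4000, (A,hash)→4040 …(+2); best=700 via (B,hash)
  {AD}: card=2000; try (D,hash)→3700, (A,nl_idx)→3800, (D,nl_idx)→4250, (A,merge)→4250, (D,merge)→4300, (A,hash)→4400 …(+2); best=3700 via (D,hash)
  {CD}: card=3200; try (D,hash)→4000, (C,nl_idx)→5200, (C,merge)→6000, (D,merge)→6200, (D,nl_idx)→6800, (C,hash)→7600 …(+2); best=4000 via (D,hash)
  {ABD}: card=20000; try (B,hash)→5900, (D,hash)→6400, (B,merge)→27820, (B,nl_idx)→33700, (D,merge)→35000, (D,nl_idx)→40700 …(+2); best=5900 via (B,hash)
  {ACD}: card=32000; try (A,hash)→11200, (C,hash)→12900, (C,merge)→31700, (A,merge)→47850, (C,nl_idx)→53700, (A,nl_idx)→61600 …(+2); best=11200 via (A,hash)
  {ABCD}: card=320000; try (C,hash)→33100, (B,hash)→43400, (C,merge)→329900, (B,nl_idx)→491200, (C,nl_idx)→505900, (B,merge)→523320 …(+2); best=33100 via (C,hash)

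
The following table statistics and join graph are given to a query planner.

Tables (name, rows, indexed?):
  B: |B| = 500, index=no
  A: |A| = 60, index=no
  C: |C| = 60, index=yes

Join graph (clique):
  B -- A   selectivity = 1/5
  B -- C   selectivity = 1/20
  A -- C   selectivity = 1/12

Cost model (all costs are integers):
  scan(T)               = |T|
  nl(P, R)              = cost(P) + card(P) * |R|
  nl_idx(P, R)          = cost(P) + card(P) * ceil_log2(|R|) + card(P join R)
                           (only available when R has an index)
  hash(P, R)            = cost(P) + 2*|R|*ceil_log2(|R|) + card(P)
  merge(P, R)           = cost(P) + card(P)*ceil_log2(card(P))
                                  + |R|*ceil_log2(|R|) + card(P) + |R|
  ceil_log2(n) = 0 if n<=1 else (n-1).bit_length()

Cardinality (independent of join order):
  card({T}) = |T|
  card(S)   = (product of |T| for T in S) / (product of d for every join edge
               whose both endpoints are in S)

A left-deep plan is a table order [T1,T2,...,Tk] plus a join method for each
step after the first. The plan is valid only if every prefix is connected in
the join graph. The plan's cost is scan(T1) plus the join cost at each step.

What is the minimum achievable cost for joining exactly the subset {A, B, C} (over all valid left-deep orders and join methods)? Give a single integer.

Selinger DP over subsets of {A,B,C}:
  {B}: scan cost=500, card=500
  {A}: scan cost=60, card=60
  {C}: scan cost=60, card=60
  {AB}: card=6000; try (A,hash)→1720, (B,merge)→5480, (A,merge)→5920, (B,hash)→9120, (B,nl)→30060, (A,nl)→30500; best=1720 via (A,hash)
  {BC}: card=1500; try (C,hash)→1720, (C,nl_idx)→5000, (B,merge)→5480, (C,merge)→5920, (B,hash)→9120, (B,nl)→30060 …(+1); best=1720 via (C,hash)
  {AC}: card=300; try (C,nl_idx)→720, (C,hash)→840, (A,hash)→840, (C,merge)→900, (A,merge)→900, (C,nl)→3660 …(+1); best=720 via (C,nl_idx)
  {ABC}: card=1500; try (A,hash)→3940, (C,hash)→8440, (B,merge)→8720, (B,hash)→10020, (A,merge)→20140, (C,nl_idx)→39220 …(+4); best=3940 via (A,hash)

3940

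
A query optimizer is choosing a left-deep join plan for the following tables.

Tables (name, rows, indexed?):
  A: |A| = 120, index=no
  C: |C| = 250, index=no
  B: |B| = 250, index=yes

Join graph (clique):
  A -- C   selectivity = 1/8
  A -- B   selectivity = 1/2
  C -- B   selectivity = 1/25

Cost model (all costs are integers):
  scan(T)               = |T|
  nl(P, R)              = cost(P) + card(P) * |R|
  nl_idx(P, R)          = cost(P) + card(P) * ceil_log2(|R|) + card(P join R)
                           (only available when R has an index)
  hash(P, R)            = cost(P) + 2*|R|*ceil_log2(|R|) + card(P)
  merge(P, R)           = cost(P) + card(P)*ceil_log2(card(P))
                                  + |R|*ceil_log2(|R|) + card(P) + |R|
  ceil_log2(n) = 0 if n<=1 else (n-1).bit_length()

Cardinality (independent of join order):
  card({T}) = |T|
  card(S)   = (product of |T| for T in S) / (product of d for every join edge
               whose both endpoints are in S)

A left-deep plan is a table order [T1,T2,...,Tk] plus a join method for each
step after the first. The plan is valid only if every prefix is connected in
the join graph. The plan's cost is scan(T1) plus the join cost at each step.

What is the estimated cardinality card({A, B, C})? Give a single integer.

Tables in S: A(120), B(250), C(250)
Edges inside S: A-C(d=8), A-B(d=2), C-B(d=25)
numerator = 120 * 250 * 250 = 7500000
denominator = 8 * 2 * 25 = 400
card(S) = 7500000 / 400 = 18750

18750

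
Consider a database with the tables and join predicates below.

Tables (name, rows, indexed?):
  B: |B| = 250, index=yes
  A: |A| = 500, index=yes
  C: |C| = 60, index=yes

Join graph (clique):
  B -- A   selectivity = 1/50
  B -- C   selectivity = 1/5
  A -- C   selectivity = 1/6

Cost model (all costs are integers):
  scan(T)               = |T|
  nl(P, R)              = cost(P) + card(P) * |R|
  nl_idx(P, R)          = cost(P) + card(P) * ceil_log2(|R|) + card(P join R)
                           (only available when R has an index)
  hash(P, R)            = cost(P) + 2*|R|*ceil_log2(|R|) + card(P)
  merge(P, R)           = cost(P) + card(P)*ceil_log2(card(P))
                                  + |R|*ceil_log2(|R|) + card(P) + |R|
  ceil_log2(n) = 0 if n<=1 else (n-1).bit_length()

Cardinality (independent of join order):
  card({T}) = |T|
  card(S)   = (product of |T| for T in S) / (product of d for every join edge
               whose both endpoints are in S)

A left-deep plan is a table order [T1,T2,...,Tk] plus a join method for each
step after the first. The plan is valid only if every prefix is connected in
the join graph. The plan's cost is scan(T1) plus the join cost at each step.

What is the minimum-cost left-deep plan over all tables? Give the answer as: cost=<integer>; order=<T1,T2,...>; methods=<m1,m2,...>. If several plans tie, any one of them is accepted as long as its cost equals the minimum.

Selinger DP (subsets sized 1..n):
  {B}: scan cost=250, card=250
  {A}: scan cost=500, card=500
  {C}: scan cost=60, card=60
  {AB}: card=2500; try (B,hash)→5000, (A,nl_idx)→5000, (B,nl_idx)→7000, (A,merge)→7500, (B,merge)→7750, (A,hash)→9500 …(+2); best=5000 via (B,hash)
  {BC}: card=3000; try (C,hash)→1220, (B,merge)→2730, (C,merge)→2920, (B,nl_idx)→3540, (B,hash)→4120, (C,nl_idx)→4750 …(+2); best=1220 via (C,hash)
  {AC}: card=5000; try (C,hash)→1720, (A,merge)→5480, (A,nl_idx)→5600, (C,merge)→5920, (C,nl_idx)→8500, (A,hash)→9120 …(+2); best=1720 via (C,hash)
  {ABC}: card=5000; try (C,hash)→8220, (B,hash)→10720, (A,hash)→13220, (C,nl_idx)→25000, (A,nl_idx)→33220, (C,merge)→37920 …(+6); best=8220 via (C,hash)

cost=8220; order=A,B,C; methods=hash,hash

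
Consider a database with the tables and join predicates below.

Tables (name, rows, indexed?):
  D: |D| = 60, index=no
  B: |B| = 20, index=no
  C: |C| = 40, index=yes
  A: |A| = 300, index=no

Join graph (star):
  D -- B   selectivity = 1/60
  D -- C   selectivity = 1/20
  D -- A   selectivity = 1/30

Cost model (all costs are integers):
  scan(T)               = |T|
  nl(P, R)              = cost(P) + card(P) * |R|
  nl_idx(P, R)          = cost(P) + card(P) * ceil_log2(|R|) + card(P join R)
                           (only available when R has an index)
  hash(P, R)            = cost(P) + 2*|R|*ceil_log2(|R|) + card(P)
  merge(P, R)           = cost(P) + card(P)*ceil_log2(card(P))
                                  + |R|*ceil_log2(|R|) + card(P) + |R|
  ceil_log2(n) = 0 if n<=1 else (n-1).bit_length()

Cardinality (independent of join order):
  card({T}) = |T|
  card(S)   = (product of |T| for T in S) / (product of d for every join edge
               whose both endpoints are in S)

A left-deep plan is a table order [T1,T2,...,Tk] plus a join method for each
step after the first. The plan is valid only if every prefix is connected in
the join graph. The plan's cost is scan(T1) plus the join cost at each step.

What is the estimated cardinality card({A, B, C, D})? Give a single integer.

Tables in S: A(300), B(20), C(40), D(60)
Edges inside S: D-B(d=60), D-C(d=20), D-A(d=30)
numerator = 300 * 20 * 40 * 60 = 14400000
denominator = 60 * 20 * 30 = 36000
card(S) = 14400000 / 36000 = 400

400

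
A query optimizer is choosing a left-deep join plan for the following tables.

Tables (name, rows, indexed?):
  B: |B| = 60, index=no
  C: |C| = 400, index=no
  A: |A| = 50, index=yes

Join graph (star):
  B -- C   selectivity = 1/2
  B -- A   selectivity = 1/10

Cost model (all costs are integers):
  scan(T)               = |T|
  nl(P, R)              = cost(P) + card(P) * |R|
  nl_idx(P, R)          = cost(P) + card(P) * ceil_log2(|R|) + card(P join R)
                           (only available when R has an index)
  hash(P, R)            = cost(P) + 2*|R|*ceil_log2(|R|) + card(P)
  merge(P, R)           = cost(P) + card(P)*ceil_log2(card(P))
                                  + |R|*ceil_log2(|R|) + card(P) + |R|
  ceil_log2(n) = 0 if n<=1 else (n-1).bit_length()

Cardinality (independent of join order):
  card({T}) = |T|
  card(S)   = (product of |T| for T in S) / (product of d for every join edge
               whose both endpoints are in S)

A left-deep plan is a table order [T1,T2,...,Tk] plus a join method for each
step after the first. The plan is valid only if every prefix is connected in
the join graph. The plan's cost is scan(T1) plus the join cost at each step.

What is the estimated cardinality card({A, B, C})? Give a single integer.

60000

Tables in S: A(50), B(60), C(400)
Edges inside S: B-C(d=2), B-A(d=10)
numerator = 50 * 60 * 400 = 1200000
denominator = 2 * 10 = 20
card(S) = 1200000 / 20 = 60000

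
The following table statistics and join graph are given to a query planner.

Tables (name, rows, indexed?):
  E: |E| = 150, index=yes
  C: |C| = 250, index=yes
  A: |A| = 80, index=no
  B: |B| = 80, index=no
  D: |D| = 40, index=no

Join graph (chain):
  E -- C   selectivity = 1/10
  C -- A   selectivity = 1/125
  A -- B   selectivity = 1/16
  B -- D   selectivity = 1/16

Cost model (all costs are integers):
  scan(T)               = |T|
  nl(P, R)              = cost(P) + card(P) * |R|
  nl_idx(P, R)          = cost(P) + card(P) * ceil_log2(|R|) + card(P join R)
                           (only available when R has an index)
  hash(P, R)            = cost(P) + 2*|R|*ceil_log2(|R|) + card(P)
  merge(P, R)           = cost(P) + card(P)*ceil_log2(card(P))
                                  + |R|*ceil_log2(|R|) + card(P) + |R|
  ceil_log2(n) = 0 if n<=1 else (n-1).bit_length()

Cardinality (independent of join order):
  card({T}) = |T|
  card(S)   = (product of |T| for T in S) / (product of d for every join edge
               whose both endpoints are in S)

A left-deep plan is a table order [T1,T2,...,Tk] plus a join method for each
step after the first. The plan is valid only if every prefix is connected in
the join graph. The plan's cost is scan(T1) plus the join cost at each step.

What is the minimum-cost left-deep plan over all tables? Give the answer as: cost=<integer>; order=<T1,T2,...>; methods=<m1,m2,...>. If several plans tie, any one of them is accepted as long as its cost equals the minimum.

Selinger DP (subsets sized 1..n):
  {E}: scan cost=150, card=150
  {C}: scan cost=250, card=250
  {A}: scan cost=80, card=80
  {B}: scan cost=80, card=80
  {D}: scan cost=40, card=40
  {CE}: card=3750; try (E,hash)→2900, (C,merge)→3750, (E,merge)→3850, (C,hash)→4300, (C,nl_idx)→5100, (E,nl_idx)→6000 …(+2); best=2900 via (E,hash)
  {AC}: card=160; try (C,nl_idx)→880, (A,hash)→1620, (C,merge)→2970, (A,merge)→3140, (C,hash)→4160, (C,nl)→20080 …(+1); best=880 via (C,nl_idx)
  {AB}: card=400; try (B,hash)→1280, (A,hash)→1280, (B,merge)→1360, (A,merge)→1360, (B,nl)→6480, (A,nl)→6480; best=1280 via (B,hash)
  {BD}: card=200; try (D,hash)→640, (B,merge)→960, (D,merge)→1000, (B,hash)→1200, (B,nl)→3240, (D,nl)→3280; best=640 via (D,hash)
  {ACE}: card=2400; try (E,hash)→3440, (E,merge)→3670, (E,nl_idx)→4560, (A,hash)→7770, (E,nl)→24880, (A,merge)→52290 …(+1); best=3440 via (E,hash)
  {ABC}: card=800; try (B,hash)→2160, (B,merge)→2960, (C,nl_idx)→5280, (C,hash)→5680, (C,merge)→7530, (B,nl)→13680 …(+1); best=2160 via (B,hash)
  {ABD}: card=1000; try (A,hash)→1960, (D,hash)→2160, (A,merge)→3080, (D,merge)→5560, (A,nl)→16640, (D,nl)→17280; best=1960 via (A,hash)
  {ABCE}: card=12000; try (E,hash)→5360, (B,hash)→6960, (E,merge)→12310, (E,nl_idx)→20560, (B,merge)→35280, (E,nl)→122160 …(+1); best=5360 via (E,hash)
  {ABCD}: card=2000; try (D,hash)→3440, (C,hash)→6960, (D,merge)→11240, (C,nl_idx)→11960, (C,merge)→15210, (D,nl)→34160 …(+1); best=3440 via (D,hash)
  {ABCDE}: card=30000; try (E,hash)→7840, (D,hash)→17840, (E,merge)→28790, (E,nl_idx)→49440, (D,merge)→185640, (E,nl)→303440 …(+1); best=7840 via (E,hash)

cost=7840; order=A,C,B,D,E; methods=nl_idx,hash,hash,hash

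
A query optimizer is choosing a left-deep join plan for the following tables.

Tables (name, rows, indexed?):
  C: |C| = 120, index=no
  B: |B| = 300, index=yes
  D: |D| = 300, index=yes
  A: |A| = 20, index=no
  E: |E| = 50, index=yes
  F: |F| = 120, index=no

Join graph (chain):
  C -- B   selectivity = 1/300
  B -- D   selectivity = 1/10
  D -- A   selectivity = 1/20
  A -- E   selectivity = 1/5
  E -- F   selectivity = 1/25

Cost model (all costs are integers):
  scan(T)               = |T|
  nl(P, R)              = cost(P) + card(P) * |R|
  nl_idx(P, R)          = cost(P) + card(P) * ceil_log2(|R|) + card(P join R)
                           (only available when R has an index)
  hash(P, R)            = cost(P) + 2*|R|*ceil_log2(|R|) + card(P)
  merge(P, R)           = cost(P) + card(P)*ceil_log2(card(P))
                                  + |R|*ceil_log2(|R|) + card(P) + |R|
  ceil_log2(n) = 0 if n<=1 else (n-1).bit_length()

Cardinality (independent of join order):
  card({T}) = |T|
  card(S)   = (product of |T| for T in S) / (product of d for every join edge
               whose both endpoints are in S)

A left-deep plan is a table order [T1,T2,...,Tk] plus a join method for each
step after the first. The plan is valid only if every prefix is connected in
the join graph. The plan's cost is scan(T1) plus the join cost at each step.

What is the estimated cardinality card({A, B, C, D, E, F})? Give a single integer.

Tables in S: A(20), B(300), C(120), D(300), E(50), F(120)
Edges inside S: C-B(d=300), B-D(d=10), D-A(d=20), A-E(d=5), E-F(d=25)
numerator = 20 * 300 * 120 * 300 * 50 * 120 = 1296000000000
denominator = 300 * 10 * 20 * 5 * 25 = 7500000
card(S) = 1296000000000 / 7500000 = 172800

172800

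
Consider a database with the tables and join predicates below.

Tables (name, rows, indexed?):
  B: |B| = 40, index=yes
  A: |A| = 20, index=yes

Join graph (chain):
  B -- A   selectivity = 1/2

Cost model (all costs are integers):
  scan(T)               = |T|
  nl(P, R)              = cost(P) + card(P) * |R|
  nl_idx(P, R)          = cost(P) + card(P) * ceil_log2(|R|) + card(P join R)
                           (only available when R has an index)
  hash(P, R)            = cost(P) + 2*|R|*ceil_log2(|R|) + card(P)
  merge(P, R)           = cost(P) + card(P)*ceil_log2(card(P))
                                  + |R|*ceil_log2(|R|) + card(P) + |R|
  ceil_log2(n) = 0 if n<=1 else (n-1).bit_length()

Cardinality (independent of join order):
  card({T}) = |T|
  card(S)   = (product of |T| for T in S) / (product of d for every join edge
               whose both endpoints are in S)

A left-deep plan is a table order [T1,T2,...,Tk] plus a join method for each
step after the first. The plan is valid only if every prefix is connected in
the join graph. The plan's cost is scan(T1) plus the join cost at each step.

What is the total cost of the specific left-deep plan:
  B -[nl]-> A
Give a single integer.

840

step 1: scan B: cost=40, card=40
step 2: join A via nl
    card(P join A) = 40*20/(2) = 400
    cost = 40 + 40*20 = 840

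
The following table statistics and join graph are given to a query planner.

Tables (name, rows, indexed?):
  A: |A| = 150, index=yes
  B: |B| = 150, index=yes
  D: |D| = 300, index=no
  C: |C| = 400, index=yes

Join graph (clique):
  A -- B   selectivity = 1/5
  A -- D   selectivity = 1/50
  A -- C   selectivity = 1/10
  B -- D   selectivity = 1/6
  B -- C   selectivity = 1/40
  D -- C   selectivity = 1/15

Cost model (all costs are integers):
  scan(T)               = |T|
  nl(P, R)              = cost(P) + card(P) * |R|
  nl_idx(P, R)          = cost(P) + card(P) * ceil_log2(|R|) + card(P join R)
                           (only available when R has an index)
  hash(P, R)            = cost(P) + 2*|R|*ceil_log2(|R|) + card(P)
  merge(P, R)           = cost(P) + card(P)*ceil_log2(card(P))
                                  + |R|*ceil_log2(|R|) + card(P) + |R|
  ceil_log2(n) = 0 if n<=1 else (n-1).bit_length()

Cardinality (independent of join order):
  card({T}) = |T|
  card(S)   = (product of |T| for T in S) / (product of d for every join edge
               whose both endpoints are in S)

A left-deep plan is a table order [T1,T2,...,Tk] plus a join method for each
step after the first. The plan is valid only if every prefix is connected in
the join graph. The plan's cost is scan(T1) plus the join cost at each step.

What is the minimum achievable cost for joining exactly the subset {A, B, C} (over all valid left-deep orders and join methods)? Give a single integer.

Selinger DP over subsets of {A,B,C}:
  {A}: scan cost=150, card=150
  {B}: scan cost=150, card=150
  {C}: scan cost=400, card=400
  {AB}: card=4500; try (B,hash)→2700, (A,hash)→2700, (B,merge)→2850, (A,merge)→2850, (B,nl_idx)→5850, (A,nl_idx)→5850 …(+2); best=2700 via (B,hash)
  {AC}: card=6000; try (A,hash)→3200, (C,merge)→5500, (A,merge)→5750, (C,hash)→7500, (C,nl_idx)→7500, (A,nl_idx)→9600 …(+2); best=3200 via (A,hash)
  {BC}: card=1500; try (C,nl_idx)→3000, (B,hash)→3200, (B,nl_idx)→5100, (C,merge)→5500, (B,merge)→5750, (C,hash)→7500 …(+2); best=3000 via (C,nl_idx)
  {ABC}: card=4500; try (A,hash)→6900, (B,hash)→11600, (C,hash)→14400, (A,nl_idx)→19500, (A,merge)→22350, (C,nl_idx)→47700 …(+6); best=6900 via (A,hash)

6900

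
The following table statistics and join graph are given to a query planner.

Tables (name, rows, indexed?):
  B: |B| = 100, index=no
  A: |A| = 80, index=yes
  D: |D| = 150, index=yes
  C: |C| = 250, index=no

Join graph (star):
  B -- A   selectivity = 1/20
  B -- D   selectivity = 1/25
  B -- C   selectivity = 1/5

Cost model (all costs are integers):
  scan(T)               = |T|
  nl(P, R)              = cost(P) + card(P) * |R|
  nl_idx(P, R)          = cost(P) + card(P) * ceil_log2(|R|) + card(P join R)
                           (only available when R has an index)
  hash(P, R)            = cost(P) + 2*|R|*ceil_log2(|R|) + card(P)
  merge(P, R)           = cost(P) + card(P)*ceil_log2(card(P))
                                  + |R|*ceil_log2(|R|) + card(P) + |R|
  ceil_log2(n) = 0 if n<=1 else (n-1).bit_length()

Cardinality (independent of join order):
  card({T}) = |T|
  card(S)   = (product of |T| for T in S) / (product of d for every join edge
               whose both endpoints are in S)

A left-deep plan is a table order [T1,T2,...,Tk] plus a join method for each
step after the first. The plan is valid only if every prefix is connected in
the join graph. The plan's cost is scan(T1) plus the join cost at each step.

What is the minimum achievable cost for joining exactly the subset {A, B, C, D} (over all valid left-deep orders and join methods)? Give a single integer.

9620

Selinger DP over subsets of {A,B,C,D}:
  {B}: scan cost=100, card=100
  {A}: scan cost=80, card=80
  {D}: scan cost=150, card=150
  {C}: scan cost=250, card=250
  {AB}: card=400; try (A,nl_idx)→1200, (A,hash)→1320, (B,merge)→1520, (A,merge)→1540, (B,hash)→1560, (B,nl)→8080 …(+1); best=1200 via (A,nl_idx)
  {BD}: card=600; try (D,nl_idx)→1500, (B,hash)→1700, (D,merge)→2250, (B,merge)→2300, (D,hash)→2600, (D,nl)→15100 …(+1); best=1500 via (D,nl_idx)
  {BC}: card=5000; try (B,hash)→1900, (C,merge)→3150, (B,merge)→3300, (C,hash)→4200, (C,nl)→25100, (B,nl)→25250; best=1900 via (B,hash)
  {ABD}: card=2400; try (A,hash)→3220, (D,hash)→4000, (D,merge)→6550, (D,nl_idx)→6800, (A,nl_idx)→8100, (A,merge)→8740 …(+2); best=3220 via (A,hash)
  {ABC}: card=20000; try (C,hash)→5600, (C,merge)→7450, (A,hash)→8020, (A,nl_idx)→56900, (A,merge)→72540, (C,nl)→101200 …(+1); best=5600 via (C,hash)
  {BCD}: card=30000; try (C,hash)→6100, (D,hash)→9300, (C,merge)→10350, (D,nl_idx)→71900, (D,merge)→73250, (C,nl)→151500 …(+1); best=6100 via (C,hash)
  {ABCD}: card=120000; try (C,hash)→9620, (D,hash)→28000, (C,merge)→36670, (A,hash)→37220, (D,nl_idx)→285600, (D,merge)→326950 …(+5); best=9620 via (C,hash)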